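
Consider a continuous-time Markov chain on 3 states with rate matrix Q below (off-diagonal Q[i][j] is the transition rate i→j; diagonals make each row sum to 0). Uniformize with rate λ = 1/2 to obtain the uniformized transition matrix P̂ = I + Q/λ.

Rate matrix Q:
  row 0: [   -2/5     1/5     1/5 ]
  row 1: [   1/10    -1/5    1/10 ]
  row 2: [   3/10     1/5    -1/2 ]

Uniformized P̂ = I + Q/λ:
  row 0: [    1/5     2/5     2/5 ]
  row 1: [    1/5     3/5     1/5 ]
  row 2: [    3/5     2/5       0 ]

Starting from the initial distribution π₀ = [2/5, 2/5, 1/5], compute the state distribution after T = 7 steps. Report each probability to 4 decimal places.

t=0: π = [0.4000, 0.4000, 0.2000]
t=1: π = [0.2800, 0.4800, 0.2400]
t=2: π = [0.2960, 0.4960, 0.2080]
t=3: π = [0.2832, 0.4992, 0.2176]
t=4: π = [0.2870, 0.4998, 0.2131]
t=5: π = [0.2852, 0.5000, 0.2148]
t=6: π = [0.2859, 0.5000, 0.2141]
t=7: π = [0.2856, 0.5000, 0.2144]

π = [0.2856, 0.5000, 0.2144]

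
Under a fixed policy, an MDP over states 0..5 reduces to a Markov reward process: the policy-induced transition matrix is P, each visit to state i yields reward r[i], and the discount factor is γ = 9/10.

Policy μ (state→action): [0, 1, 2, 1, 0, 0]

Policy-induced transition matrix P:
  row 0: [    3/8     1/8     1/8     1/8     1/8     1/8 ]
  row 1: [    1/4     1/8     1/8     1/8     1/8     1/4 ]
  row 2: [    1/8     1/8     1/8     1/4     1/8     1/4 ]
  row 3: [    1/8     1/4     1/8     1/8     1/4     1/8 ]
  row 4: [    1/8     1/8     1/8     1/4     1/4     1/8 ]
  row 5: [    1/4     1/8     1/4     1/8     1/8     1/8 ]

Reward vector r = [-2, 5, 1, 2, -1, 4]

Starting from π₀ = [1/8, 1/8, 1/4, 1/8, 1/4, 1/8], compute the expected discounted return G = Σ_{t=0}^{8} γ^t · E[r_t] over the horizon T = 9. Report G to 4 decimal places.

t=0: π = [0.1250, 0.1250, 0.2500, 0.1250, 0.2500, 0.1250], E[r] = 1.1250, γ^t·E[r] = 1.125000, running G = 1.125000
t=1: π = [0.1875, 0.1406, 0.1406, 0.1875, 0.1719, 0.1719], E[r] = 1.3594, γ^t·E[r] = 1.223438, running G = 2.348438
t=2: π = [0.2109, 0.1484, 0.1465, 0.1641, 0.1699, 0.1602], E[r] = 1.2656, γ^t·E[r] = 1.025156, running G = 3.373594
t=3: π = [0.2163, 0.1455, 0.1450, 0.1646, 0.1667, 0.1619], E[r] = 1.2498, γ^t·E[r] = 0.911072, running G = 4.284666
t=4: π = [0.2175, 0.1456, 0.1452, 0.1640, 0.1664, 0.1613], E[r] = 1.2449, γ^t·E[r] = 0.816761, running G = 5.101427
t=5: π = [0.2177, 0.1455, 0.1452, 0.1640, 0.1663, 0.1614], E[r] = 1.2442, γ^t·E[r] = 0.734682, running G = 5.836109
t=6: π = [0.2178, 0.1455, 0.1452, 0.1639, 0.1663, 0.1613], E[r] = 1.2440, γ^t·E[r] = 0.661100, running G = 6.497209
t=7: π = [0.2178, 0.1455, 0.1452, 0.1639, 0.1663, 0.1613], E[r] = 1.2439, γ^t·E[r] = 0.594973, running G = 7.092182
t=8: π = [0.2178, 0.1455, 0.1452, 0.1639, 0.1663, 0.1613], E[r] = 1.2439, γ^t·E[r] = 0.535472, running G = 7.627653

G = 7.6277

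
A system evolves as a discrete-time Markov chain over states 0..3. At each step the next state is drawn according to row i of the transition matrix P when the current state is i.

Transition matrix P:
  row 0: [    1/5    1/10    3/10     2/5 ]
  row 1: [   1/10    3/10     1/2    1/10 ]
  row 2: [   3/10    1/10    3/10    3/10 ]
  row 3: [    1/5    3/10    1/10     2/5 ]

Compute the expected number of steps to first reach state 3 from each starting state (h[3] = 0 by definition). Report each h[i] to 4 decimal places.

First-step conditioning: h[3] = 0; for i ≠ 3, h[i] = 1 + Σ_k P[i][k]·h[k].
  h[0] = 1 + 1/5·h[0] + 1/10·h[1] + 3/10·h[2]
  h[1] = 1 + 1/10·h[0] + 3/10·h[1] + 1/2·h[2]
  h[2] = 1 + 3/10·h[0] + 1/10·h[1] + 3/10·h[2]
Solving the 3×3 linear system over states ≠ 3 gives exactly h = [100/33, 140/33, 10/3, 0] (h[3] = 0 is the target).

h = [3.0303, 4.2424, 3.3333, 0.0000]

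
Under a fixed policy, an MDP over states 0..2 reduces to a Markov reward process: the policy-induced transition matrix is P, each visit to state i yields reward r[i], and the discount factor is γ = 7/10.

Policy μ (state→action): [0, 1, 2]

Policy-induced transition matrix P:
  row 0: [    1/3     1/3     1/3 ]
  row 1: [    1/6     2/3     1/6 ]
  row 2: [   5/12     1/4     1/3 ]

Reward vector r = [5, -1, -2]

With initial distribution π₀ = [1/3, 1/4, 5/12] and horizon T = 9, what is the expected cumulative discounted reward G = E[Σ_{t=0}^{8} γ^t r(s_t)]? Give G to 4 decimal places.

t=0: π = [0.3333, 0.2500, 0.4167], E[r] = 0.5833, γ^t·E[r] = 0.583333, running G = 0.583333
t=1: π = [0.3264, 0.3819, 0.2917], E[r] = 0.6667, γ^t·E[r] = 0.466667, running G = 1.050000
t=2: π = [0.2940, 0.4363, 0.2697], E[r] = 0.4942, γ^t·E[r] = 0.242164, running G = 1.292164
t=3: π = [0.2831, 0.4563, 0.2606], E[r] = 0.4379, γ^t·E[r] = 0.150195, running G = 1.442359
t=4: π = [0.2790, 0.4637, 0.2573], E[r] = 0.4167, γ^t·E[r] = 0.100053, running G = 1.542412
t=5: π = [0.2775, 0.4665, 0.2560], E[r] = 0.4089, γ^t·E[r] = 0.068720, running G = 1.611132
t=6: π = [0.2769, 0.4675, 0.2556], E[r] = 0.4060, γ^t·E[r] = 0.047762, running G = 1.658894
t=7: π = [0.2767, 0.4679, 0.2554], E[r] = 0.4049, γ^t·E[r] = 0.033344, running G = 1.692238
t=8: π = [0.2766, 0.4680, 0.2554], E[r] = 0.4045, γ^t·E[r] = 0.023318, running G = 1.715557

G = 1.7156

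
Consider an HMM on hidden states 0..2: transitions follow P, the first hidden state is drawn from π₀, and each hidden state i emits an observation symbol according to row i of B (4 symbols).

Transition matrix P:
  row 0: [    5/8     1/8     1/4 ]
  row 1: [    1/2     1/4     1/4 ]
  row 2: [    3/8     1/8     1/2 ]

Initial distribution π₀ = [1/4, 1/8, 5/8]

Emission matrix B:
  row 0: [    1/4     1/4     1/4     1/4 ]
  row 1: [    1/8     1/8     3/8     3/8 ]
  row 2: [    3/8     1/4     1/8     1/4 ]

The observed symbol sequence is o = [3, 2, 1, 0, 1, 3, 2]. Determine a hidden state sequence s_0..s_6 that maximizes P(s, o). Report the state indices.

t=0: δ = [6.250e-02, 4.688e-02, 1.562e-01]  (obs o_0=3)
t=1: δ = [1.465e-02, 7.324e-03, 9.766e-03]  ψ = [2, 2, 2]  (obs o_1=2)
t=2: δ = [2.289e-03, 2.289e-04, 1.221e-03]  ψ = [0, 0, 2]  (obs o_2=1)
t=3: δ = [3.576e-04, 3.576e-05, 2.289e-04]  ψ = [0, 0, 2]  (obs o_3=0)
t=4: δ = [5.588e-05, 5.588e-06, 2.861e-05]  ψ = [0, 0, 2]  (obs o_4=1)
t=5: δ = [8.731e-06, 2.619e-06, 3.576e-06]  ψ = [0, 0, 2]  (obs o_5=3)
t=6: δ = [1.364e-06, 4.093e-07, 2.728e-07]  ψ = [0, 0, 0]  (obs o_6=2)
backtrack: best end state = 0; path = [2, 0, 0, 0, 0, 0, 0]

path = [2, 0, 0, 0, 0, 0, 0]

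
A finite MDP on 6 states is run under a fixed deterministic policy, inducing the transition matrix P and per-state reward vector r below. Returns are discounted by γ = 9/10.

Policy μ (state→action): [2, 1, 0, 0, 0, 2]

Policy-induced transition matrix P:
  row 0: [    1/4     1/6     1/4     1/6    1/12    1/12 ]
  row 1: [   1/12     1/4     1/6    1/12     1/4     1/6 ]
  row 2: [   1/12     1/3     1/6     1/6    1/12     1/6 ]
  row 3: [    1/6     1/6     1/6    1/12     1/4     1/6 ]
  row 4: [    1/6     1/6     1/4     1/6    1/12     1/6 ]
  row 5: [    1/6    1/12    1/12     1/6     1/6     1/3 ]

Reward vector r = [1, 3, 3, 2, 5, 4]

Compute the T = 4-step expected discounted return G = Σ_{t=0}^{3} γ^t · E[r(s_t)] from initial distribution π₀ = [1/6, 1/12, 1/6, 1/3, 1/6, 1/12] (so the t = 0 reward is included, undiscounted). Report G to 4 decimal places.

G = 10.1824

t=0: π = [0.1667, 0.0833, 0.1667, 0.3333, 0.1667, 0.0833], E[r] = 2.7500, γ^t·E[r] = 2.750000, running G = 2.750000
t=1: π = [0.1597, 0.1944, 0.1875, 0.1319, 0.1597, 0.1667], E[r] = 3.0347, γ^t·E[r] = 2.731250, running G = 5.481250
t=2: π = [0.1481, 0.2002, 0.1794, 0.1395, 0.1516, 0.1811], E[r] = 3.0486, γ^t·E[r] = 2.469375, running G = 7.950625
t=3: π = [0.1474, 0.1982, 0.1766, 0.1384, 0.1550, 0.1845], E[r] = 3.0615, γ^t·E[r] = 2.231824, running G = 10.182449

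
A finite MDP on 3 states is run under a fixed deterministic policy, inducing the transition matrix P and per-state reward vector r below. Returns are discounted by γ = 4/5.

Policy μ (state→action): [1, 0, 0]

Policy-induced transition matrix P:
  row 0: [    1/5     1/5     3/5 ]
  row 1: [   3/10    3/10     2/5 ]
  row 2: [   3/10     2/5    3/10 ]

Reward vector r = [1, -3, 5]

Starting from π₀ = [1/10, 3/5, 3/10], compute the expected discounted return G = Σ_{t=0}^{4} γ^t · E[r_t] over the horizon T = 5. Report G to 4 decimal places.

G = 3.0272

t=0: π = [0.1000, 0.6000, 0.3000], E[r] = -0.2000, γ^t·E[r] = -0.200000, running G = -0.200000
t=1: π = [0.2900, 0.3200, 0.3900], E[r] = 1.2800, γ^t·E[r] = 1.024000, running G = 0.824000
t=2: π = [0.2710, 0.3100, 0.4190], E[r] = 1.4360, γ^t·E[r] = 0.919040, running G = 1.743040
t=3: π = [0.2729, 0.3148, 0.4123], E[r] = 1.3900, γ^t·E[r] = 0.711680, running G = 2.454720
t=4: π = [0.2727, 0.3139, 0.4134], E[r] = 1.3976, γ^t·E[r] = 0.572473, running G = 3.027193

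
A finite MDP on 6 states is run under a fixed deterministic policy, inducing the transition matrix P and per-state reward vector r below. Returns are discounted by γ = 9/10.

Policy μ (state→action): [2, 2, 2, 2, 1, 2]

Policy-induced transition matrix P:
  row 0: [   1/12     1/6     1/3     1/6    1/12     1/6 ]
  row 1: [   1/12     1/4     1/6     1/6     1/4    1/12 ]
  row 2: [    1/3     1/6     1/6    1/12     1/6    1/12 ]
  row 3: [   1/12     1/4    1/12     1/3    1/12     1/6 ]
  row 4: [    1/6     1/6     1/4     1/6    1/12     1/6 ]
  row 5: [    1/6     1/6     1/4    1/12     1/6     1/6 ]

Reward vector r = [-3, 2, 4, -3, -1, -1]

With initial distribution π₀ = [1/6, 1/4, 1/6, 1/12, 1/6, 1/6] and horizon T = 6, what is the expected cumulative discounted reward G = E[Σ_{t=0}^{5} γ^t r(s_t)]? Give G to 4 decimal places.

G = 0.0030

t=0: π = [0.1667, 0.2500, 0.1667, 0.0833, 0.1667, 0.1667], E[r] = 0.0833, γ^t·E[r] = 0.083333, running G = 0.083333
t=1: π = [0.1528, 0.1944, 0.2153, 0.1528, 0.1528, 0.1319], E[r] = 0.0486, γ^t·E[r] = 0.043750, running G = 0.127083
t=2: π = [0.1609, 0.1956, 0.2031, 0.1632, 0.1447, 0.1325], E[r] = -0.0457, γ^t·E[r] = -0.037031, running G = 0.090052
t=3: π = [0.1572, 0.1966, 0.2030, 0.1659, 0.1439, 0.1334], E[r] = -0.0416, γ^t·E[r] = -0.030340, running G = 0.059712
t=4: π = [0.1572, 0.1969, 0.2022, 0.1663, 0.1441, 0.1334], E[r] = -0.0455, γ^t·E[r] = -0.029882, running G = 0.029830
t=5: π = [0.1570, 0.1969, 0.2021, 0.1664, 0.1441, 0.1334], E[r] = -0.0454, γ^t·E[r] = -0.026796, running G = 0.003034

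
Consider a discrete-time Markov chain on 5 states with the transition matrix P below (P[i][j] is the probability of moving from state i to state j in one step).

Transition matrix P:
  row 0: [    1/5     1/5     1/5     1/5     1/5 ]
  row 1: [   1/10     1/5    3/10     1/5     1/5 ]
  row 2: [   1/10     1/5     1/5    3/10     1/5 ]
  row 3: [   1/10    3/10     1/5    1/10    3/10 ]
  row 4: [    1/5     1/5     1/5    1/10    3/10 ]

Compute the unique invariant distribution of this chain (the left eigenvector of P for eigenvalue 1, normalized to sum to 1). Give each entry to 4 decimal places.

Balance equations π_j = Σ_i π_i·P[i][j]:
  π_0 = 1/5·π_0 + 1/10·π_1 + 1/10·π_2 + 1/10·π_3 + 1/5·π_4
  π_1 = 1/5·π_0 + 1/5·π_1 + 1/5·π_2 + 3/10·π_3 + 1/5·π_4
  π_2 = 1/5·π_0 + 3/10·π_1 + 1/5·π_2 + 1/5·π_3 + 1/5·π_4
  π_3 = 1/5·π_0 + 1/5·π_1 + 3/10·π_2 + 1/10·π_3 + 1/10·π_4
  normalize: π_0 + π_1 + π_2 + π_3 + π_4 = 1
Solving the linear system gives exactly π = [1379/9991, 2178/9991, 2216/9991, 1798/9991, 2420/9991].

π = [0.1380, 0.2180, 0.2218, 0.1800, 0.2422]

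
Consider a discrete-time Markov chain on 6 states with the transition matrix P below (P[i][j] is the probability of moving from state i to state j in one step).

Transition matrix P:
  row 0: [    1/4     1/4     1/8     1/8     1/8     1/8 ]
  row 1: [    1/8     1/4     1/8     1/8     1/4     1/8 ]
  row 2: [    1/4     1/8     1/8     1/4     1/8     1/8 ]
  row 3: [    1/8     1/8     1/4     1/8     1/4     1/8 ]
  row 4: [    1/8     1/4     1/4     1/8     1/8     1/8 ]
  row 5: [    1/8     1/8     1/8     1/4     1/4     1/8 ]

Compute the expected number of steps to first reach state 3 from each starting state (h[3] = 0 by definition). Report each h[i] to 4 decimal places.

First-step conditioning: h[3] = 0; for i ≠ 3, h[i] = 1 + Σ_k P[i][k]·h[k].
  h[0] = 1 + 1/4·h[0] + 1/4·h[1] + 1/8·h[2] + 1/8·h[4] + 1/8·h[5]
  h[1] = 1 + 1/8·h[0] + 1/4·h[1] + 1/8·h[2] + 1/4·h[4] + 1/8·h[5]
  h[2] = 1 + 1/4·h[0] + 1/8·h[1] + 1/8·h[2] + 1/8·h[4] + 1/8·h[5]
  h[4] = 1 + 1/8·h[0] + 1/4·h[1] + 1/4·h[2] + 1/8·h[4] + 1/8·h[5]
  h[5] = 1 + 1/8·h[0] + 1/8·h[1] + 1/8·h[2] + 1/4·h[4] + 1/8·h[5]
Solving the 5×5 linear system over states ≠ 3 gives exactly h = [1026/163, 1024/163, 898/163, 0, 1010/163, 896/163] (h[3] = 0 is the target).

h = [6.2945, 6.2822, 5.5092, 0.0000, 6.1963, 5.4969]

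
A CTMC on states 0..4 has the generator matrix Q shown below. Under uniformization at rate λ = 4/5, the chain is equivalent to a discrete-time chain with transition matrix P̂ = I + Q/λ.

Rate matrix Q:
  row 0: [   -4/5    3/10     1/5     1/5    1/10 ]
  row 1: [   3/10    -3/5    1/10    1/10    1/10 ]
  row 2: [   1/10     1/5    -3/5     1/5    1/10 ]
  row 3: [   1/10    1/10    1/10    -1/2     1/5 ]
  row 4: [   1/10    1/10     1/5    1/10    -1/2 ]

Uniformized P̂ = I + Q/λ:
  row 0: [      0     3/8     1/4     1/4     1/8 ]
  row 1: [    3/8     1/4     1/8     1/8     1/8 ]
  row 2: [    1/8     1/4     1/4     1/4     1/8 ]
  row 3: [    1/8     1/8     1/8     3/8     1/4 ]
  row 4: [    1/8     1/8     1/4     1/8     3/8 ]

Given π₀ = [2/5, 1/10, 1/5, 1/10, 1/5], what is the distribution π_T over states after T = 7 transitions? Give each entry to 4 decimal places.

π = [0.1591, 0.2162, 0.1948, 0.2257, 0.2043]

t=0: π = [0.4000, 0.1000, 0.2000, 0.1000, 0.2000]
t=1: π = [0.1000, 0.2625, 0.2250, 0.2250, 0.1875]
t=2: π = [0.1781, 0.2109, 0.1891, 0.2219, 0.2000]
t=3: π = [0.1555, 0.2195, 0.1959, 0.2264, 0.2027]
t=4: π = [0.1604, 0.2158, 0.1943, 0.2255, 0.2040]
t=5: π = [0.1589, 0.2164, 0.1948, 0.2257, 0.2042]
t=6: π = [0.1592, 0.2161, 0.1947, 0.2256, 0.2043]
t=7: π = [0.1591, 0.2162, 0.1948, 0.2257, 0.2043]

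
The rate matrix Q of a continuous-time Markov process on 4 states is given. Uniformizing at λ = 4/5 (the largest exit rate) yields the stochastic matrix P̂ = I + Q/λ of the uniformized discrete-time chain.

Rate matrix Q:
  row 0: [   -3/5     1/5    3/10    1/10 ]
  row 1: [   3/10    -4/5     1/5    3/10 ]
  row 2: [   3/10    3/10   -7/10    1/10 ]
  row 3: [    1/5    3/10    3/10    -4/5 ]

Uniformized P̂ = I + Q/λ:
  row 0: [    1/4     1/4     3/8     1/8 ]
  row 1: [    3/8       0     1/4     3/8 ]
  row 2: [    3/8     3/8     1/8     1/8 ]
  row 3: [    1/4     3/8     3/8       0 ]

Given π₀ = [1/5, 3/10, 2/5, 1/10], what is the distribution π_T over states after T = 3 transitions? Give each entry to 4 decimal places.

t=0: π = [0.2000, 0.3000, 0.4000, 0.1000]
t=1: π = [0.3375, 0.2375, 0.2375, 0.1875]
t=2: π = [0.3094, 0.2438, 0.2859, 0.1609]
t=3: π = [0.3162, 0.2449, 0.2730, 0.1658]

π = [0.3162, 0.2449, 0.2730, 0.1658]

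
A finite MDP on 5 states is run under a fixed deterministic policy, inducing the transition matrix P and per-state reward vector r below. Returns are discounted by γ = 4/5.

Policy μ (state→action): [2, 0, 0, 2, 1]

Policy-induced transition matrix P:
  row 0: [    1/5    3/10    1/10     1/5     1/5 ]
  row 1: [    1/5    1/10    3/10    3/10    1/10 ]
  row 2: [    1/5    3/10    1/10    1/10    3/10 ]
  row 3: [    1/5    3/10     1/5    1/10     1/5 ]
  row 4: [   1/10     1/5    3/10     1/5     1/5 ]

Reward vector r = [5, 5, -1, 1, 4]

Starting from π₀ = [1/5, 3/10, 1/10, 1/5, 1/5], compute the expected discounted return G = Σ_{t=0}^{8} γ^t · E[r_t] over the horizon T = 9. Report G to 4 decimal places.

t=0: π = [0.2000, 0.3000, 0.1000, 0.2000, 0.2000], E[r] = 3.4000, γ^t·E[r] = 3.400000, running G = 3.400000
t=1: π = [0.1800, 0.2200, 0.2200, 0.2000, 0.1800], E[r] = 2.7000, γ^t·E[r] = 2.160000, running G = 5.560000
t=2: π = [0.1820, 0.2380, 0.2000, 0.1800, 0.2000], E[r] = 2.8800, γ^t·E[r] = 1.843200, running G = 7.403200
t=3: π = [0.1800, 0.2324, 0.2056, 0.1858, 0.1962], E[r] = 2.8270, γ^t·E[r] = 1.447424, running G = 8.850624
t=4: π = [0.1804, 0.2339, 0.2043, 0.1841, 0.1973], E[r] = 2.8405, γ^t·E[r] = 1.163461, running G = 10.014085
t=5: π = [0.1803, 0.2335, 0.2047, 0.1846, 0.1970], E[r] = 2.8368, γ^t·E[r] = 0.929574, running G = 10.943659
t=6: π = [0.1803, 0.2336, 0.2046, 0.1844, 0.1971], E[r] = 2.8378, γ^t·E[r] = 0.743914, running G = 11.687573
t=7: π = [0.1803, 0.2336, 0.2046, 0.1845, 0.1971], E[r] = 2.8375, γ^t·E[r] = 0.595076, running G = 12.282649
t=8: π = [0.1803, 0.2336, 0.2046, 0.1845, 0.1971], E[r] = 2.8376, γ^t·E[r] = 0.476073, running G = 12.758722

G = 12.7587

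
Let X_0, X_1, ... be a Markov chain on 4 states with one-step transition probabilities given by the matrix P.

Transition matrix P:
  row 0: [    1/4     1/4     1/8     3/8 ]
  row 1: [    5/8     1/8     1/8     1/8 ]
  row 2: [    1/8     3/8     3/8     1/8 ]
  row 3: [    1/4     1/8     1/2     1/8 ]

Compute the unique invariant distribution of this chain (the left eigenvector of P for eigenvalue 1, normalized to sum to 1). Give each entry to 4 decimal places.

Balance equations π_j = Σ_i π_i·P[i][j]:
  π_0 = 1/4·π_0 + 5/8·π_1 + 1/8·π_2 + 1/4·π_3
  π_1 = 1/4·π_0 + 1/8·π_1 + 3/8·π_2 + 1/8·π_3
  π_2 = 1/8·π_0 + 1/8·π_1 + 3/8·π_2 + 1/2·π_3
  normalize: π_0 + π_1 + π_2 + π_3 = 1
Solving the linear system gives exactly π = [89/294, 45/196, 157/588, 59/294].

π = [0.3027, 0.2296, 0.2670, 0.2007]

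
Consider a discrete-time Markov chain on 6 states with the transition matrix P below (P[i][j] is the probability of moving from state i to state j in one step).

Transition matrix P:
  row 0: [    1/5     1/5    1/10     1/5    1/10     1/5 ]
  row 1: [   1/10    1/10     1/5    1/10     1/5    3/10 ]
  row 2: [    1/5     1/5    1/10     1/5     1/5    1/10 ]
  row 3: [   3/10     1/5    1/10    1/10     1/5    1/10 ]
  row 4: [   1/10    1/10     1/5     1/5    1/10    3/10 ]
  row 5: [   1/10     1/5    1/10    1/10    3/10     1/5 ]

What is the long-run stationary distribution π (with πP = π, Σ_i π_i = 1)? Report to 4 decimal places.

Balance equations π_j = Σ_i π_i·P[i][j]:
  π_0 = 1/5·π_0 + 1/10·π_1 + 1/5·π_2 + 3/10·π_3 + 1/10·π_4 + 1/10·π_5
  π_1 = 1/5·π_0 + 1/10·π_1 + 1/5·π_2 + 1/5·π_3 + 1/10·π_4 + 1/5·π_5
  π_2 = 1/10·π_0 + 1/5·π_1 + 1/10·π_2 + 1/10·π_3 + 1/5·π_4 + 1/10·π_5
  π_3 = 1/5·π_0 + 1/10·π_1 + 1/5·π_2 + 1/10·π_3 + 1/5·π_4 + 1/10·π_5
  π_4 = 1/10·π_0 + 1/5·π_1 + 1/5·π_2 + 1/5·π_3 + 1/10·π_4 + 3/10·π_5
  normalize: π_0 + π_1 + π_2 + π_3 + π_4 + π_5 = 1
Solving the linear system gives exactly π = [6251/39310, 3241/19655, 5311/39310, 5819/39310, 3659/19655, 8129/39310].

π = [0.1590, 0.1649, 0.1351, 0.1480, 0.1862, 0.2068]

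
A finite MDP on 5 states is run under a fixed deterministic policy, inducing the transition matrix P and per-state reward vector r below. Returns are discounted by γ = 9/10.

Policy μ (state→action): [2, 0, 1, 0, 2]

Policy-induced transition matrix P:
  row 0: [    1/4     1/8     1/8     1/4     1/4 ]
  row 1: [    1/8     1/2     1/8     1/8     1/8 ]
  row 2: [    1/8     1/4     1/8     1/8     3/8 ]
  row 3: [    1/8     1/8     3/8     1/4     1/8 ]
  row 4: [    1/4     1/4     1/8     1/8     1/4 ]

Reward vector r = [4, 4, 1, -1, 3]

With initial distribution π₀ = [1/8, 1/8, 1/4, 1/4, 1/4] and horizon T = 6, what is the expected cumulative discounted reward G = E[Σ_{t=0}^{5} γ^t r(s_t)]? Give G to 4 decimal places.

t=0: π = [0.1250, 0.1250, 0.2500, 0.2500, 0.2500], E[r] = 1.7500, γ^t·E[r] = 1.750000, running G = 1.750000
t=1: π = [0.1719, 0.2344, 0.1875, 0.1719, 0.2344], E[r] = 2.3438, γ^t·E[r] = 2.109375, running G = 3.859375
t=2: π = [0.1758, 0.2656, 0.1680, 0.1680, 0.2227], E[r] = 2.4336, γ^t·E[r] = 1.971211, running G = 5.830586
t=3: π = [0.1748, 0.2734, 0.1670, 0.1680, 0.2168], E[r] = 2.4424, γ^t·E[r] = 1.780497, running G = 7.611083
t=4: π = [0.1740, 0.2755, 0.1670, 0.1678, 0.2157], E[r] = 2.4441, γ^t·E[r] = 1.603569, running G = 9.214652
t=5: π = [0.1737, 0.2762, 0.1670, 0.1677, 0.2155], E[r] = 2.4450, γ^t·E[r] = 1.443770, running G = 10.658422

G = 10.6584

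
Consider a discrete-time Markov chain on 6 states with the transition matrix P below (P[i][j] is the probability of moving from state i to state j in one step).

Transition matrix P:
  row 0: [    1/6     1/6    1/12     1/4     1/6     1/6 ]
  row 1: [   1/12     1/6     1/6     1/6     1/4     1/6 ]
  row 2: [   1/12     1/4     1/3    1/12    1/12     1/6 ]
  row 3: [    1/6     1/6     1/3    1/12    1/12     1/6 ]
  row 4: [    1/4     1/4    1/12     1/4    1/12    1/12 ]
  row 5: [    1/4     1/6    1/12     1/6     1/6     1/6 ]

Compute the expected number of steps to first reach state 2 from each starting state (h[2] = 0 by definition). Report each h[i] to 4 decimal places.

First-step conditioning: h[2] = 0; for i ≠ 2, h[i] = 1 + Σ_k P[i][k]·h[k].
  h[0] = 1 + 1/6·h[0] + 1/6·h[1] + 1/4·h[3] + 1/6·h[4] + 1/6·h[5]
  h[1] = 1 + 1/12·h[0] + 1/6·h[1] + 1/6·h[3] + 1/4·h[4] + 1/6·h[5]
  h[3] = 1 + 1/6·h[0] + 1/6·h[1] + 1/12·h[3] + 1/12·h[4] + 1/6·h[5]
  h[4] = 1 + 1/4·h[0] + 1/4·h[1] + 1/4·h[3] + 1/12·h[4] + 1/12·h[5]
  h[5] = 1 + 1/4·h[0] + 1/6·h[1] + 1/6·h[3] + 1/6·h[4] + 1/6·h[5]
Solving the 5×5 linear system over states ≠ 2 gives exactly h = [39060/5699, 36480/5699, 0, 30708/5699, 38808/5699, 39756/5699] (h[2] = 0 is the target).

h = [6.8538, 6.4011, 0.0000, 5.3883, 6.8096, 6.9760]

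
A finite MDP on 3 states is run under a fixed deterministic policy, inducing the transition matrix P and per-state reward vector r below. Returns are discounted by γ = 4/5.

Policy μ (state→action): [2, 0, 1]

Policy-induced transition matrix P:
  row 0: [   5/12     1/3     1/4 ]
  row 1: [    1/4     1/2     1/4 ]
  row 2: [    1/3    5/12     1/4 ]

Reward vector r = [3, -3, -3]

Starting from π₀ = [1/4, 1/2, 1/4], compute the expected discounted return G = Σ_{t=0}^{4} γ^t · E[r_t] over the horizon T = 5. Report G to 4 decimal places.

t=0: π = [0.2500, 0.5000, 0.2500], E[r] = -1.5000, γ^t·E[r] = -1.500000, running G = -1.500000
t=1: π = [0.3125, 0.4375, 0.2500], E[r] = -1.1250, γ^t·E[r] = -0.900000, running G = -2.400000
t=2: π = [0.3229, 0.4271, 0.2500], E[r] = -1.0625, γ^t·E[r] = -0.680000, running G = -3.080000
t=3: π = [0.3247, 0.4253, 0.2500], E[r] = -1.0521, γ^t·E[r] = -0.538667, running G = -3.618667
t=4: π = [0.3249, 0.4251, 0.2500], E[r] = -1.0503, γ^t·E[r] = -0.430222, running G = -4.048889

G = -4.0489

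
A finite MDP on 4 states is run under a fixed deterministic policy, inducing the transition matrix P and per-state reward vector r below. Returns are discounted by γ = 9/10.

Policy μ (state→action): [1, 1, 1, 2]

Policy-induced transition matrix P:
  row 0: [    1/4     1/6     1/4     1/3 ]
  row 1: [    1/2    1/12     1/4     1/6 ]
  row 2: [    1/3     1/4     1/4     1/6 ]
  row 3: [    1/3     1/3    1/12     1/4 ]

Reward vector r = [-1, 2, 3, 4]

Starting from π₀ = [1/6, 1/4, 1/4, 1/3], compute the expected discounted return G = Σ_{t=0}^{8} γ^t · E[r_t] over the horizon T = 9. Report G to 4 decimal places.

G = 10.9124

t=0: π = [0.1667, 0.2500, 0.2500, 0.3333], E[r] = 2.4167, γ^t·E[r] = 2.416667, running G = 2.416667
t=1: π = [0.3611, 0.2222, 0.1944, 0.2222], E[r] = 1.5556, γ^t·E[r] = 1.400000, running G = 3.816667
t=2: π = [0.3403, 0.2014, 0.2130, 0.2454], E[r] = 1.6829, γ^t·E[r] = 1.363125, running G = 5.179792
t=3: π = [0.3385, 0.2085, 0.2091, 0.2438], E[r] = 1.6811, γ^t·E[r] = 1.225547, running G = 6.405339
t=4: π = [0.3399, 0.2074, 0.2094, 0.2434], E[r] = 1.6766, γ^t·E[r] = 1.099986, running G = 7.505325
t=5: π = [0.3396, 0.2074, 0.2094, 0.2436], E[r] = 1.6779, γ^t·E[r] = 0.990794, running G = 8.496119
t=6: π = [0.3396, 0.2074, 0.2094, 0.2436], E[r] = 1.6777, γ^t·E[r] = 0.891606, running G = 9.387725
t=7: π = [0.3396, 0.2074, 0.2094, 0.2436], E[r] = 1.6777, γ^t·E[r] = 0.802447, running G = 10.190172
t=8: π = [0.3396, 0.2074, 0.2094, 0.2436], E[r] = 1.6777, γ^t·E[r] = 0.722205, running G = 10.912377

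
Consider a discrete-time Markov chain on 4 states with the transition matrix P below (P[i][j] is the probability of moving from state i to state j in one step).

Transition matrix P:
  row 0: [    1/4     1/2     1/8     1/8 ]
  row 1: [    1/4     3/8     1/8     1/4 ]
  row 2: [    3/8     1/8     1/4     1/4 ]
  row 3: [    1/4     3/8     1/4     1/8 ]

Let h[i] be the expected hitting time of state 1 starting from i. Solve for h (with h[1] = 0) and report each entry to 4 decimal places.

h = [2.3784, 0.0000, 3.4595, 2.8108]

First-step conditioning: h[1] = 0; for i ≠ 1, h[i] = 1 + Σ_k P[i][k]·h[k].
  h[0] = 1 + 1/4·h[0] + 1/8·h[2] + 1/8·h[3]
  h[2] = 1 + 3/8·h[0] + 1/4·h[2] + 1/4·h[3]
  h[3] = 1 + 1/4·h[0] + 1/4·h[2] + 1/8·h[3]
Solving the 3×3 linear system over states ≠ 1 gives exactly h = [88/37, 0, 128/37, 104/37] (h[1] = 0 is the target).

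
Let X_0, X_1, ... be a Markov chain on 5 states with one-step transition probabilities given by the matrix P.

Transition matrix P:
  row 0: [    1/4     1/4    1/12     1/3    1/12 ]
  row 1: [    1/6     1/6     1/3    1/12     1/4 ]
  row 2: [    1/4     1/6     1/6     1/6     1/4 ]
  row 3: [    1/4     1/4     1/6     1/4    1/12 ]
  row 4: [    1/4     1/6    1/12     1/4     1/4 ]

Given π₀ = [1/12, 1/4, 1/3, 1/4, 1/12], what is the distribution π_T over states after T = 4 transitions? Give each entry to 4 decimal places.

t=0: π = [0.0833, 0.2500, 0.3333, 0.2500, 0.0833]
t=1: π = [0.2292, 0.1944, 0.1944, 0.1875, 0.1944]
t=2: π = [0.2338, 0.2014, 0.1638, 0.2205, 0.1806]
t=3: π = [0.2332, 0.2045, 0.1657, 0.2223, 0.1743]
t=4: π = [0.2330, 0.2046, 0.1668, 0.2215, 0.1741]

π = [0.2330, 0.2046, 0.1668, 0.2215, 0.1741]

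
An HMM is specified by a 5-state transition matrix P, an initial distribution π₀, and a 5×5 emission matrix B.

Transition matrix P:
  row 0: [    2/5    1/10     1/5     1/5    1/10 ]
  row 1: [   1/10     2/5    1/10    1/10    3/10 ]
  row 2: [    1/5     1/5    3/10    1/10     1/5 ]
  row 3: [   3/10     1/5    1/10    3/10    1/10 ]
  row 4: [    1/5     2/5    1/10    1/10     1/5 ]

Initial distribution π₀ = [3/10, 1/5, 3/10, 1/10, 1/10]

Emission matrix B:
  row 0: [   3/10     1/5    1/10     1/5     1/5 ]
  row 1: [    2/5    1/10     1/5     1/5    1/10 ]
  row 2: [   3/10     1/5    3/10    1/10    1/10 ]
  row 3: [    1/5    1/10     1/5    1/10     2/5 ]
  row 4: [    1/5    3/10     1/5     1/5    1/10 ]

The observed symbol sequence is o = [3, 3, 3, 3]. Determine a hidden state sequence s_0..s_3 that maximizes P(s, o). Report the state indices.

path = [0, 0, 0, 0]

t=0: δ = [6.000e-02, 4.000e-02, 3.000e-02, 1.000e-02, 2.000e-02]  (obs o_0=3)
t=1: δ = [4.800e-03, 3.200e-03, 1.200e-03, 1.200e-03, 2.400e-03]  ψ = [0, 1, 0, 0, 1]  (obs o_1=3)
t=2: δ = [3.840e-04, 2.560e-04, 9.600e-05, 9.600e-05, 1.920e-04]  ψ = [0, 1, 0, 0, 1]  (obs o_2=3)
t=3: δ = [3.072e-05, 2.048e-05, 7.680e-06, 7.680e-06, 1.536e-05]  ψ = [0, 1, 0, 0, 1]  (obs o_3=3)
backtrack: best end state = 0; path = [0, 0, 0, 0]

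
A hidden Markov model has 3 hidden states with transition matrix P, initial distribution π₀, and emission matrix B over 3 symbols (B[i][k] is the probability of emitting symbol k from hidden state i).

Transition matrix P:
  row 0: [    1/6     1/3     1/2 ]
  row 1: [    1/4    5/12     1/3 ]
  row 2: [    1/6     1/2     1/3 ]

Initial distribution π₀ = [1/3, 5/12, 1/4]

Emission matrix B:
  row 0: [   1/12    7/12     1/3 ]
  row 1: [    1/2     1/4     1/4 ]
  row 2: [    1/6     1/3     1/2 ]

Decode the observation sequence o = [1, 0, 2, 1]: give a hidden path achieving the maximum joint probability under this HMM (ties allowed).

path = [0, 1, 2, 1]

t=0: δ = [1.944e-01, 1.042e-01, 8.333e-02]  (obs o_0=1)
t=1: δ = [2.701e-03, 3.241e-02, 1.620e-02]  ψ = [0, 0, 0]  (obs o_1=0)
t=2: δ = [2.701e-03, 3.376e-03, 5.401e-03]  ψ = [1, 1, 1]  (obs o_2=2)
t=3: δ = [5.251e-04, 6.752e-04, 6.001e-04]  ψ = [2, 2, 2]  (obs o_3=1)
backtrack: best end state = 1; path = [0, 1, 2, 1]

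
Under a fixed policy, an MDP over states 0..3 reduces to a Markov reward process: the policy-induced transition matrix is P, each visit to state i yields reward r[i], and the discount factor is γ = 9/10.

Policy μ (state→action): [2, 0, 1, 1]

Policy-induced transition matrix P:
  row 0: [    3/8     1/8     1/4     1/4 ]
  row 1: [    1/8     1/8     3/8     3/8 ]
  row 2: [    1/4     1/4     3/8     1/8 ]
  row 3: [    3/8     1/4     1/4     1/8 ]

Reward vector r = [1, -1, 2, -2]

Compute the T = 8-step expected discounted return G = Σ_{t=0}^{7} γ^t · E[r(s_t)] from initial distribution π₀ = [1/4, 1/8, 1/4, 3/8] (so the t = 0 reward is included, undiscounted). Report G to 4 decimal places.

G = 1.3276

t=0: π = [0.2500, 0.1250, 0.2500, 0.3750], E[r] = -0.1250, γ^t·E[r] = -0.125000, running G = -0.125000
t=1: π = [0.3125, 0.2031, 0.2969, 0.1875], E[r] = 0.3281, γ^t·E[r] = 0.295313, running G = 0.170313
t=2: π = [0.2871, 0.1855, 0.3125, 0.2148], E[r] = 0.2969, γ^t·E[r] = 0.240469, running G = 0.410781
t=3: π = [0.2896, 0.1909, 0.3123, 0.2073], E[r] = 0.3086, γ^t·E[r] = 0.224965, running G = 0.635746
t=4: π = [0.2882, 0.1899, 0.3129, 0.2089], E[r] = 0.3062, γ^t·E[r] = 0.200927, running G = 0.836673
t=5: π = [0.2884, 0.1902, 0.3129, 0.2085], E[r] = 0.3069, γ^t·E[r] = 0.181194, running G = 1.017867
t=6: π = [0.2883, 0.1902, 0.3129, 0.2086], E[r] = 0.3067, γ^t·E[r] = 0.163004, running G = 1.180871
t=7: π = [0.2883, 0.1902, 0.3129, 0.2086], E[r] = 0.3068, γ^t·E[r] = 0.146720, running G = 1.327591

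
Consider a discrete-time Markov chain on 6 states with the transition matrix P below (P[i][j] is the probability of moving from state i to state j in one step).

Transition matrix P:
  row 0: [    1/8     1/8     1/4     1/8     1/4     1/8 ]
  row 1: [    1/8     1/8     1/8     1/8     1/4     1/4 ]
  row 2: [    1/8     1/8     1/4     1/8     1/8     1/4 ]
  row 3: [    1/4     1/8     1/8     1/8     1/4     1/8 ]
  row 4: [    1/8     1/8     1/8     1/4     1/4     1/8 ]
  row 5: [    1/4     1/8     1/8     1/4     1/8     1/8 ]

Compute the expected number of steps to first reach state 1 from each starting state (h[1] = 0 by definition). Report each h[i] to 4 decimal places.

First-step conditioning: h[1] = 0; for i ≠ 1, h[i] = 1 + Σ_k P[i][k]·h[k].
  h[0] = 1 + 1/8·h[0] + 1/4·h[2] + 1/8·h[3] + 1/4·h[4] + 1/8·h[5]
  h[2] = 1 + 1/8·h[0] + 1/4·h[2] + 1/8·h[3] + 1/8·h[4] + 1/4·h[5]
  h[3] = 1 + 1/4·h[0] + 1/8·h[2] + 1/8·h[3] + 1/4·h[4] + 1/8·h[5]
  h[4] = 1 + 1/8·h[0] + 1/8·h[2] + 1/4·h[3] + 1/4·h[4] + 1/8·h[5]
  h[5] = 1 + 1/4·h[0] + 1/8·h[2] + 1/4·h[3] + 1/8·h[4] + 1/8·h[5]
Solving the 5×5 linear system over states ≠ 1 gives exactly h = [8, 0, 8, 8, 8, 8] (h[1] = 0 is the target).

h = [8.0000, 0.0000, 8.0000, 8.0000, 8.0000, 8.0000]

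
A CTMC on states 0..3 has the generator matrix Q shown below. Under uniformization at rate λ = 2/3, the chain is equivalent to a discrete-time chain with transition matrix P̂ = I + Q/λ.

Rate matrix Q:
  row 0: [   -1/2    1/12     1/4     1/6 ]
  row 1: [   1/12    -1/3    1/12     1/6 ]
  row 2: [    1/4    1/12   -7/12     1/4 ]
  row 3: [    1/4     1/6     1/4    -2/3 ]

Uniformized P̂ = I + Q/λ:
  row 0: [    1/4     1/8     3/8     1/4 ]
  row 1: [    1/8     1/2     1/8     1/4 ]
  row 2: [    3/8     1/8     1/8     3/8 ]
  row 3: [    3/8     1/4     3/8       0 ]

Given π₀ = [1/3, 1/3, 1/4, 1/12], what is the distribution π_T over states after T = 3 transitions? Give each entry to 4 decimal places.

π = [0.2764, 0.2474, 0.2480, 0.2282]

t=0: π = [0.3333, 0.3333, 0.2500, 0.0833]
t=1: π = [0.2500, 0.2604, 0.2292, 0.2604]
t=2: π = [0.2786, 0.2552, 0.2526, 0.2135]
t=3: π = [0.2764, 0.2474, 0.2480, 0.2282]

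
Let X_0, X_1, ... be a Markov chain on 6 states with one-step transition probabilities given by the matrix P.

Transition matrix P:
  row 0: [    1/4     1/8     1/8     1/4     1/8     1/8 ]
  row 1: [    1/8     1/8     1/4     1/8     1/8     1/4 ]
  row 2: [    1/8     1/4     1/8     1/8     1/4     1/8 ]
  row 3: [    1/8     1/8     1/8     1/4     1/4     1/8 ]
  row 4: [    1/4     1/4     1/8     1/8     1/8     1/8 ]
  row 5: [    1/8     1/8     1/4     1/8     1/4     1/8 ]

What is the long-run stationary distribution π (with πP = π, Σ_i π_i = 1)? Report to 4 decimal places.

Balance equations π_j = Σ_i π_i·P[i][j]:
  π_0 = 1/4·π_0 + 1/8·π_1 + 1/8·π_2 + 1/8·π_3 + 1/4·π_4 + 1/8·π_5
  π_1 = 1/8·π_0 + 1/8·π_1 + 1/4·π_2 + 1/8·π_3 + 1/4·π_4 + 1/8·π_5
  π_2 = 1/8·π_0 + 1/4·π_1 + 1/8·π_2 + 1/8·π_3 + 1/8·π_4 + 1/4·π_5
  π_3 = 1/4·π_0 + 1/8·π_1 + 1/8·π_2 + 1/4·π_3 + 1/8·π_4 + 1/8·π_5
  π_4 = 1/8·π_0 + 1/8·π_1 + 1/4·π_2 + 1/4·π_3 + 1/8·π_4 + 1/4·π_5
  normalize: π_0 + π_1 + π_2 + π_3 + π_4 + π_5 = 1
Solving the linear system gives exactly π = [1381/8160, 43/255, 447/2720, 1363/8160, 1507/8160, 149/1020].

π = [0.1692, 0.1686, 0.1643, 0.1670, 0.1847, 0.1461]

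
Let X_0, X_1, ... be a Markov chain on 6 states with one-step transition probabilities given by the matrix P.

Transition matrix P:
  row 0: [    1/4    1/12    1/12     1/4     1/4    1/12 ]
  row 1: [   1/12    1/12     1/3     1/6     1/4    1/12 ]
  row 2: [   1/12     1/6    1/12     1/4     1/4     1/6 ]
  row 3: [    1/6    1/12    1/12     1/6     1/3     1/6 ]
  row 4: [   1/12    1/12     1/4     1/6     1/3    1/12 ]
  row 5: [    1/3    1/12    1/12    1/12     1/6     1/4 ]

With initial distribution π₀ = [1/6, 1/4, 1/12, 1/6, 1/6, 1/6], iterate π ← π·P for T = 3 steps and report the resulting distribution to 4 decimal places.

t=0: π = [0.1667, 0.2500, 0.0833, 0.1667, 0.1667, 0.1667]
t=1: π = [0.1667, 0.0903, 0.1736, 0.1736, 0.2639, 0.1319]
t=2: π = [0.1586, 0.0978, 0.1499, 0.1840, 0.2755, 0.1343]
t=3: π = [0.1587, 0.0958, 0.1537, 0.1812, 0.2771, 0.1335]

π = [0.1587, 0.0958, 0.1537, 0.1812, 0.2771, 0.1335]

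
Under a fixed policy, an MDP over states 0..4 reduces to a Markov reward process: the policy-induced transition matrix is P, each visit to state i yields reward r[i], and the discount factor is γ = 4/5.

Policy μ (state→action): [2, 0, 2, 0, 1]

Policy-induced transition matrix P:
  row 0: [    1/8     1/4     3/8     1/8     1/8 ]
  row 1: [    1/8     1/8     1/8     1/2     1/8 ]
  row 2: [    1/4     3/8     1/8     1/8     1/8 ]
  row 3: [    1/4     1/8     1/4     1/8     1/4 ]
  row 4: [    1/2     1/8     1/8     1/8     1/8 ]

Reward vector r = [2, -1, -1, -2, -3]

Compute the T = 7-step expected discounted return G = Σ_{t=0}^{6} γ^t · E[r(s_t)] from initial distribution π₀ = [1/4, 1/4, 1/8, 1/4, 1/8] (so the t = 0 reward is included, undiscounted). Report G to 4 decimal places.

t=0: π = [0.2500, 0.2500, 0.1250, 0.2500, 0.1250], E[r] = -0.7500, γ^t·E[r] = -0.750000, running G = -0.750000
t=1: π = [0.2188, 0.1875, 0.2188, 0.2188, 0.1563], E[r] = -0.8750, γ^t·E[r] = -0.700000, running G = -1.450000
t=2: π = [0.2383, 0.2070, 0.2070, 0.1953, 0.1523], E[r] = -0.7852, γ^t·E[r] = -0.502500, running G = -1.952500
t=3: π = [0.2324, 0.2065, 0.2090, 0.2026, 0.1494], E[r] = -0.8042, γ^t·E[r] = -0.411750, running G = -2.364250
t=4: π = [0.2325, 0.2063, 0.2084, 0.2025, 0.1503], E[r] = -0.8057, γ^t·E[r] = -0.330000, running G = -2.694250
t=5: π = [0.2327, 0.2062, 0.2084, 0.2024, 0.1503], E[r] = -0.8048, γ^t·E[r] = -0.263708, running G = -2.957958
t=6: π = [0.2327, 0.2062, 0.2085, 0.2023, 0.1503], E[r] = -0.8048, γ^t·E[r] = -0.210964, running G = -3.168921

G = -3.1689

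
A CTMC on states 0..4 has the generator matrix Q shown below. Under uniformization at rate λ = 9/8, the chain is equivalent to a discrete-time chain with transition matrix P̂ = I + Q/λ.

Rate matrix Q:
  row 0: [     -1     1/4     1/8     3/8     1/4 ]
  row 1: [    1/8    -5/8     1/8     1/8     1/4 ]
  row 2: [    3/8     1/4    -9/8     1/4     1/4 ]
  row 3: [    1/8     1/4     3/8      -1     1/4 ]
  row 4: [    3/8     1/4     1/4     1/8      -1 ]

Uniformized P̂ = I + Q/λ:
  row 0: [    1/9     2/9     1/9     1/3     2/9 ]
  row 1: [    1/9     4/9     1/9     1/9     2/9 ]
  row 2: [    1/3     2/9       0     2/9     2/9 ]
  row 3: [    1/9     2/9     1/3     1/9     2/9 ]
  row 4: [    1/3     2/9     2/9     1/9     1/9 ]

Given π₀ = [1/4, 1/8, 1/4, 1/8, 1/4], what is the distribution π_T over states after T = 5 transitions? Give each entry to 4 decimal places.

t=0: π = [0.2500, 0.1250, 0.2500, 0.1250, 0.2500]
t=1: π = [0.2222, 0.2500, 0.1389, 0.1944, 0.1944]
t=2: π = [0.1852, 0.2778, 0.1605, 0.1759, 0.2006]
t=3: π = [0.1914, 0.2840, 0.1547, 0.1701, 0.1999]
t=4: π = [0.1899, 0.2853, 0.1539, 0.1708, 0.2000]
t=5: π = [0.1898, 0.2856, 0.1542, 0.1704, 0.2000]

π = [0.1898, 0.2856, 0.1542, 0.1704, 0.2000]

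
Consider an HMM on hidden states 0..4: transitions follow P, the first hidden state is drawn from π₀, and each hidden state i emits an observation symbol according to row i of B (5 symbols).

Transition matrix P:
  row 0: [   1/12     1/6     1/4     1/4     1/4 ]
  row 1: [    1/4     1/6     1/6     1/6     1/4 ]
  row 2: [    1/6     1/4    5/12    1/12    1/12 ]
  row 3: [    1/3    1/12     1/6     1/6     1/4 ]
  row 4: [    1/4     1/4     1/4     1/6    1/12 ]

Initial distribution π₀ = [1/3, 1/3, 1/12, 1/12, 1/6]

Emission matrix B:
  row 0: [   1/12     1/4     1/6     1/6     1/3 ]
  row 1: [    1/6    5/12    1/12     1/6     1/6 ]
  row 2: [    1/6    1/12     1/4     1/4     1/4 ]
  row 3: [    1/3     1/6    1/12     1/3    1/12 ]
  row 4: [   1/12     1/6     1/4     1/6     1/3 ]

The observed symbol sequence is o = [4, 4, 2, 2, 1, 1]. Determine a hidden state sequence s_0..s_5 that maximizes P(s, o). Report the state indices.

t=0: δ = [1.111e-01, 5.556e-02, 2.083e-02, 6.944e-03, 5.556e-02]  (obs o_0=4)
t=1: δ = [4.630e-03, 3.086e-03, 6.944e-03, 2.315e-03, 9.259e-03]  ψ = [1, 0, 0, 0, 0]  (obs o_1=4)
t=2: δ = [3.858e-04, 1.929e-04, 7.234e-04, 1.286e-04, 2.894e-04]  ψ = [4, 4, 2, 4, 0]  (obs o_2=2)
t=3: δ = [2.009e-05, 1.507e-05, 7.535e-05, 8.038e-06, 2.411e-05]  ψ = [2, 2, 2, 0, 0]  (obs o_3=2)
t=4: δ = [3.140e-06, 7.849e-06, 2.616e-06, 1.047e-06, 1.047e-06]  ψ = [2, 2, 2, 2, 2]  (obs o_4=1)
t=5: δ = [4.906e-07, 5.451e-07, 1.090e-07, 2.180e-07, 3.270e-07]  ψ = [1, 1, 1, 1, 1]  (obs o_5=1)
backtrack: best end state = 1; path = [0, 2, 2, 2, 1, 1]

path = [0, 2, 2, 2, 1, 1]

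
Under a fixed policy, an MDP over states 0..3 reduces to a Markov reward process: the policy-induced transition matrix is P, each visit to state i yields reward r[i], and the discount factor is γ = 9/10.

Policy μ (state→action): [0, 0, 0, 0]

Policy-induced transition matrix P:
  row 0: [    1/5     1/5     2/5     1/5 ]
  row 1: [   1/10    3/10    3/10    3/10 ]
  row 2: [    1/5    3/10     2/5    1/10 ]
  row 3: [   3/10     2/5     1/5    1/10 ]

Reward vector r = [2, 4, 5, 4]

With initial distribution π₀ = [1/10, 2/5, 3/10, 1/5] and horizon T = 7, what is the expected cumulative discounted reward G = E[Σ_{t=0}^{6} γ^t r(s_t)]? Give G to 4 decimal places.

G = 20.7912

t=0: π = [0.1000, 0.4000, 0.3000, 0.2000], E[r] = 4.1000, γ^t·E[r] = 4.100000, running G = 4.100000
t=1: π = [0.1800, 0.3100, 0.3200, 0.1900], E[r] = 3.9600, γ^t·E[r] = 3.564000, running G = 7.664000
t=2: π = [0.1880, 0.3010, 0.3310, 0.1800], E[r] = 3.9550, γ^t·E[r] = 3.203550, running G = 10.867550
t=3: π = [0.1879, 0.2992, 0.3339, 0.1790], E[r] = 3.9581, γ^t·E[r] = 2.885455, running G = 13.753005
t=4: π = [0.1880, 0.2991, 0.3343, 0.1786], E[r] = 3.9583, γ^t·E[r] = 2.597054, running G = 16.350059
t=5: π = [0.1880, 0.2991, 0.3344, 0.1786], E[r] = 3.9585, γ^t·E[r] = 2.337430, running G = 18.687489
t=6: π = [0.1880, 0.2991, 0.3344, 0.1786], E[r] = 3.9585, γ^t·E[r] = 2.103687, running G = 20.791176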